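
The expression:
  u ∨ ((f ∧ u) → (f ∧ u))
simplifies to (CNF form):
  True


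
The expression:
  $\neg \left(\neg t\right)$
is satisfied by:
  {t: True}


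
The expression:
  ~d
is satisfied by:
  {d: False}


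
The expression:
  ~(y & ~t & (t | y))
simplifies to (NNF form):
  t | ~y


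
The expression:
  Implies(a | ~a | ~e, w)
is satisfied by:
  {w: True}


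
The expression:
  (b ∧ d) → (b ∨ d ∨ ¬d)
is always true.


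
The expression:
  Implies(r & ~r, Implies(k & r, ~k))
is always true.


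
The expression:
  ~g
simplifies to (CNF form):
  ~g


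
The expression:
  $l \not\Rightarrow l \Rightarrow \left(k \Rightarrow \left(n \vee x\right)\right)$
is always true.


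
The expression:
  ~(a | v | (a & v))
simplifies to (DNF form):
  ~a & ~v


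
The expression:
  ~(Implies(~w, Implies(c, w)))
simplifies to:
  c & ~w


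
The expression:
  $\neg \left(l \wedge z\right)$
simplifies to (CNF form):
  $\neg l \vee \neg z$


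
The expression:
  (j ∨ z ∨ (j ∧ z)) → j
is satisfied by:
  {j: True, z: False}
  {z: False, j: False}
  {z: True, j: True}


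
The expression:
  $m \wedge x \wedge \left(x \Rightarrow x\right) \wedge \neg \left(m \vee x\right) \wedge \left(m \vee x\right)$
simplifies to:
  $\text{False}$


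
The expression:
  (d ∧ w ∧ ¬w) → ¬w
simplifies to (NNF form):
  True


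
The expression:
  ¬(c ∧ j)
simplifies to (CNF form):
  ¬c ∨ ¬j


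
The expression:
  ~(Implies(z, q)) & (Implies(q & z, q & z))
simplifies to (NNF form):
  z & ~q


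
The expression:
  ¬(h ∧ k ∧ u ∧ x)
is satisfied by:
  {h: False, k: False, u: False, x: False}
  {x: True, h: False, k: False, u: False}
  {u: True, h: False, k: False, x: False}
  {x: True, u: True, h: False, k: False}
  {k: True, x: False, h: False, u: False}
  {x: True, k: True, h: False, u: False}
  {u: True, k: True, x: False, h: False}
  {x: True, u: True, k: True, h: False}
  {h: True, u: False, k: False, x: False}
  {x: True, h: True, u: False, k: False}
  {u: True, h: True, x: False, k: False}
  {x: True, u: True, h: True, k: False}
  {k: True, h: True, u: False, x: False}
  {x: True, k: True, h: True, u: False}
  {u: True, k: True, h: True, x: False}


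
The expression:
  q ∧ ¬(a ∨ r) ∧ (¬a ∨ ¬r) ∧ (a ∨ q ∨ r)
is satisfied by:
  {q: True, r: False, a: False}


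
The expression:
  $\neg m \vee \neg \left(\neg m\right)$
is always true.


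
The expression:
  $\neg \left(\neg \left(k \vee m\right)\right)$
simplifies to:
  $k \vee m$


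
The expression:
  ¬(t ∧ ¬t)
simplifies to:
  True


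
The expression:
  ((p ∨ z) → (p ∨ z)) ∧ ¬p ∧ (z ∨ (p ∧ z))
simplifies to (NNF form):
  z ∧ ¬p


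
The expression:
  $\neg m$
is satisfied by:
  {m: False}


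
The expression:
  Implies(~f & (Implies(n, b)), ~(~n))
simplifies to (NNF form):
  f | n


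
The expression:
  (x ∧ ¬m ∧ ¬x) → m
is always true.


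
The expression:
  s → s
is always true.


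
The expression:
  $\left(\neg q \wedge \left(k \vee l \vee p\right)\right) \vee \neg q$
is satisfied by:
  {q: False}


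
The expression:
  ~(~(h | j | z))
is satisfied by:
  {z: True, h: True, j: True}
  {z: True, h: True, j: False}
  {z: True, j: True, h: False}
  {z: True, j: False, h: False}
  {h: True, j: True, z: False}
  {h: True, j: False, z: False}
  {j: True, h: False, z: False}


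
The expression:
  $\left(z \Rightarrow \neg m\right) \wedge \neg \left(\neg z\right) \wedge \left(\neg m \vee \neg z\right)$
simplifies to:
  $z \wedge \neg m$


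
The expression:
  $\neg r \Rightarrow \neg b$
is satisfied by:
  {r: True, b: False}
  {b: False, r: False}
  {b: True, r: True}


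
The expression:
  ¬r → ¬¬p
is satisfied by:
  {r: True, p: True}
  {r: True, p: False}
  {p: True, r: False}


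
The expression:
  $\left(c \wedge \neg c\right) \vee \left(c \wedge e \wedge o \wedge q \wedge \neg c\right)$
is never true.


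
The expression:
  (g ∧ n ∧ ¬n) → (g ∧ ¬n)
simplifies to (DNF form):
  True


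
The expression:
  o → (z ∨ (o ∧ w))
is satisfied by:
  {z: True, w: True, o: False}
  {z: True, w: False, o: False}
  {w: True, z: False, o: False}
  {z: False, w: False, o: False}
  {z: True, o: True, w: True}
  {z: True, o: True, w: False}
  {o: True, w: True, z: False}


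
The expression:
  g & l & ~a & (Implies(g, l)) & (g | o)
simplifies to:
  g & l & ~a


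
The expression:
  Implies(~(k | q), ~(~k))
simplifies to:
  k | q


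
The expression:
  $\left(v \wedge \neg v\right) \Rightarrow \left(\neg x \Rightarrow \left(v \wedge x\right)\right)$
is always true.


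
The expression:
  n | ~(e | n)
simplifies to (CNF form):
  n | ~e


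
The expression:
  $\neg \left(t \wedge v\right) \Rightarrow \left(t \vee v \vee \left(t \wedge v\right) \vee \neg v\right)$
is always true.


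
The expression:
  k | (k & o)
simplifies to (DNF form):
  k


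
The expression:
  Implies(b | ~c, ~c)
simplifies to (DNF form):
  ~b | ~c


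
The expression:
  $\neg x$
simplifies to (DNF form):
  $\neg x$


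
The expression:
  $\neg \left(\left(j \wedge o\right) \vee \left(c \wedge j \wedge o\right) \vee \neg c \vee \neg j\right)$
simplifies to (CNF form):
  $c \wedge j \wedge \neg o$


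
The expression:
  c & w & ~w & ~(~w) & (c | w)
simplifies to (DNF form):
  False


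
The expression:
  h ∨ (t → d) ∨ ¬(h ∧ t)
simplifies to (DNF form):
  True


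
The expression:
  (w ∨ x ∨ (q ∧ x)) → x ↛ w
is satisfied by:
  {w: False}


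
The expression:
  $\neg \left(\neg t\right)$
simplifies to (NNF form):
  $t$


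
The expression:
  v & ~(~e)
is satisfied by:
  {e: True, v: True}


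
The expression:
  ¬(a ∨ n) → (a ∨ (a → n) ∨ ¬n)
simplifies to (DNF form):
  True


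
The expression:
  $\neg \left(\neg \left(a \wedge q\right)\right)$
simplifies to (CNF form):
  $a \wedge q$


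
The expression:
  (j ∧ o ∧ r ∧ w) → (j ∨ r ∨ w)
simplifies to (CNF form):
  True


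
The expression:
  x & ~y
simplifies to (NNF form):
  x & ~y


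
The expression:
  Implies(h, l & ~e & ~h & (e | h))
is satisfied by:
  {h: False}


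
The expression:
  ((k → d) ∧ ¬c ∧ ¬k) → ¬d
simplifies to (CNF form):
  c ∨ k ∨ ¬d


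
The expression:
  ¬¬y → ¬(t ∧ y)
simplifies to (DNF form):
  ¬t ∨ ¬y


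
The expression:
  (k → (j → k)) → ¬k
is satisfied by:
  {k: False}


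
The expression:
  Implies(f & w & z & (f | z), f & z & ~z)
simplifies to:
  ~f | ~w | ~z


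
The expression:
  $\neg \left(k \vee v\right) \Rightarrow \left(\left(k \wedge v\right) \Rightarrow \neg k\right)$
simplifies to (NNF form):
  $\text{True}$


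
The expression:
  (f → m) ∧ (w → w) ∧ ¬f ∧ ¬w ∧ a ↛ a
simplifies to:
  False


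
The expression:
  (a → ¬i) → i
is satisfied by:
  {i: True}


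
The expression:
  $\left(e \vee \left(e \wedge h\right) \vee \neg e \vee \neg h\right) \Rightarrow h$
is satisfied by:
  {h: True}


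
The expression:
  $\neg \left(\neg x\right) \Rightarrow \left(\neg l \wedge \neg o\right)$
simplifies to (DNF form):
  $\left(\neg l \wedge \neg o\right) \vee \neg x$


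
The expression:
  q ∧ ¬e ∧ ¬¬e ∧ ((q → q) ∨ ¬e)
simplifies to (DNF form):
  False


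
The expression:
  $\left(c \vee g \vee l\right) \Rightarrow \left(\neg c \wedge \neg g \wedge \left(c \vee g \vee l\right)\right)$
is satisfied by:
  {g: False, c: False}


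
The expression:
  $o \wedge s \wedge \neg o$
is never true.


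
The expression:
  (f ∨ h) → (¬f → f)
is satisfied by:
  {f: True, h: False}
  {h: False, f: False}
  {h: True, f: True}


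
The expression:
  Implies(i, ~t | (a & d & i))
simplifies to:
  ~i | ~t | (a & d)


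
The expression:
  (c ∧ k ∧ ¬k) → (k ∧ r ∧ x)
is always true.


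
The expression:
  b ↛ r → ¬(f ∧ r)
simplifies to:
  True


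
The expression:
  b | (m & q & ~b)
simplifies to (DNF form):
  b | (m & q)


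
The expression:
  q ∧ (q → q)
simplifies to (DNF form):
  q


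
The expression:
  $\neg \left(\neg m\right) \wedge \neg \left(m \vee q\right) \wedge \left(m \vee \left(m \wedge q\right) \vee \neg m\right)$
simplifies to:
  $\text{False}$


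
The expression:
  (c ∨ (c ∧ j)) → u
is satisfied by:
  {u: True, c: False}
  {c: False, u: False}
  {c: True, u: True}


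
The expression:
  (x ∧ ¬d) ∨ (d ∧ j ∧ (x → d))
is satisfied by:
  {x: True, j: True, d: False}
  {x: True, d: False, j: False}
  {x: True, j: True, d: True}
  {j: True, d: True, x: False}


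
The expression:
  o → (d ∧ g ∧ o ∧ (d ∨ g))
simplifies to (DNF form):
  (d ∧ g) ∨ ¬o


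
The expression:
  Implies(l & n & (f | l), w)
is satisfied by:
  {w: True, l: False, n: False}
  {l: False, n: False, w: False}
  {n: True, w: True, l: False}
  {n: True, l: False, w: False}
  {w: True, l: True, n: False}
  {l: True, w: False, n: False}
  {n: True, l: True, w: True}


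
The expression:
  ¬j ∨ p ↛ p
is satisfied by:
  {j: False}


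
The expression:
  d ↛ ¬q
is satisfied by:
  {d: True, q: True}


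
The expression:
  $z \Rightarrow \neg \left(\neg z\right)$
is always true.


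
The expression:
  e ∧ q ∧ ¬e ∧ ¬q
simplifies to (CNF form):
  False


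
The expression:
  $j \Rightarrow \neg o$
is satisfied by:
  {o: False, j: False}
  {j: True, o: False}
  {o: True, j: False}


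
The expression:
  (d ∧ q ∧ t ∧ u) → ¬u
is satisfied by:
  {u: False, t: False, d: False, q: False}
  {q: True, u: False, t: False, d: False}
  {d: True, u: False, t: False, q: False}
  {q: True, d: True, u: False, t: False}
  {t: True, q: False, u: False, d: False}
  {q: True, t: True, u: False, d: False}
  {d: True, t: True, q: False, u: False}
  {q: True, d: True, t: True, u: False}
  {u: True, d: False, t: False, q: False}
  {q: True, u: True, d: False, t: False}
  {d: True, u: True, q: False, t: False}
  {q: True, d: True, u: True, t: False}
  {t: True, u: True, d: False, q: False}
  {q: True, t: True, u: True, d: False}
  {d: True, t: True, u: True, q: False}


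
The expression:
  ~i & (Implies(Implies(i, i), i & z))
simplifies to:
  False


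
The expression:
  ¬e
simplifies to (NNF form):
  ¬e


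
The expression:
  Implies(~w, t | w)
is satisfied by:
  {t: True, w: True}
  {t: True, w: False}
  {w: True, t: False}


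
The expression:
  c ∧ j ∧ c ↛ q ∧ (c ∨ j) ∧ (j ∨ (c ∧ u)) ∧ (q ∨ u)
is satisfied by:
  {c: True, j: True, u: True, q: False}


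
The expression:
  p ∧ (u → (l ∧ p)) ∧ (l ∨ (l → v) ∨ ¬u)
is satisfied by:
  {p: True, l: True, u: False}
  {p: True, u: False, l: False}
  {p: True, l: True, u: True}


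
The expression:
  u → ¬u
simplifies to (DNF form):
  ¬u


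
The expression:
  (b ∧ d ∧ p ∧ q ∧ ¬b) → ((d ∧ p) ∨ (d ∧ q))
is always true.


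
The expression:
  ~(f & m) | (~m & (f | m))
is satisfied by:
  {m: False, f: False}
  {f: True, m: False}
  {m: True, f: False}


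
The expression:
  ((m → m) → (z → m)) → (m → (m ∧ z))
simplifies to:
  z ∨ ¬m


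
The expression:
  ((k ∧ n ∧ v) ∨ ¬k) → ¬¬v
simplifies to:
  k ∨ v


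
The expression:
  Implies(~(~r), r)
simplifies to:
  True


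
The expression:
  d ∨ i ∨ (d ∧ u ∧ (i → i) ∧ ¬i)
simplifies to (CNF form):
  d ∨ i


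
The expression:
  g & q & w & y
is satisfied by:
  {g: True, w: True, y: True, q: True}


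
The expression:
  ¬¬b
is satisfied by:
  {b: True}


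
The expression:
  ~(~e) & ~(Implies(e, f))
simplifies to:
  e & ~f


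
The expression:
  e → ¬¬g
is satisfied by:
  {g: True, e: False}
  {e: False, g: False}
  {e: True, g: True}


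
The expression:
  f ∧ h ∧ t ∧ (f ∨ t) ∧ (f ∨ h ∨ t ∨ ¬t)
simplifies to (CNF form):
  f ∧ h ∧ t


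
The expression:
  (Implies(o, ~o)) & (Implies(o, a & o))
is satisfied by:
  {o: False}


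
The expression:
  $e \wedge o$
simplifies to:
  $e \wedge o$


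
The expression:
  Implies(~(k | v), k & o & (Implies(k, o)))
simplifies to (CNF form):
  k | v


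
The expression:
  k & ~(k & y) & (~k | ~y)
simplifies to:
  k & ~y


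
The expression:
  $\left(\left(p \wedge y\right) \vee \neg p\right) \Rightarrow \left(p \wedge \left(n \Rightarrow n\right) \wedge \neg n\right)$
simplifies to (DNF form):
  $\left(p \wedge \neg n\right) \vee \left(p \wedge \neg y\right)$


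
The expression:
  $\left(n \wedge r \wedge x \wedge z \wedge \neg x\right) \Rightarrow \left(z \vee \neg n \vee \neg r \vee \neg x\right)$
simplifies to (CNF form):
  $\text{True}$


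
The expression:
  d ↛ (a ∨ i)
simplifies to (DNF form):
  d ∧ ¬a ∧ ¬i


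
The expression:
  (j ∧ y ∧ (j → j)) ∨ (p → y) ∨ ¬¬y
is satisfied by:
  {y: True, p: False}
  {p: False, y: False}
  {p: True, y: True}


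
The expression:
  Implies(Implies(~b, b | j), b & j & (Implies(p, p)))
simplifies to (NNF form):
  (b & j) | (~b & ~j)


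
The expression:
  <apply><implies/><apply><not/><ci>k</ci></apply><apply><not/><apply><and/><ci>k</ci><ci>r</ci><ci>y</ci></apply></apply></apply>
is always true.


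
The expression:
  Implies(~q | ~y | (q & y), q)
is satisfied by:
  {q: True}


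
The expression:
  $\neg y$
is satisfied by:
  {y: False}


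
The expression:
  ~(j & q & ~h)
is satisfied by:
  {h: True, q: False, j: False}
  {h: False, q: False, j: False}
  {j: True, h: True, q: False}
  {j: True, h: False, q: False}
  {q: True, h: True, j: False}
  {q: True, h: False, j: False}
  {q: True, j: True, h: True}


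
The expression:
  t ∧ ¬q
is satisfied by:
  {t: True, q: False}


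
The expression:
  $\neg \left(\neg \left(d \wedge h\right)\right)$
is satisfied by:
  {h: True, d: True}


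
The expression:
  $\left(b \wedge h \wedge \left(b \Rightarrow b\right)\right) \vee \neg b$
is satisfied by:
  {h: True, b: False}
  {b: False, h: False}
  {b: True, h: True}


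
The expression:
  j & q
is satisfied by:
  {j: True, q: True}


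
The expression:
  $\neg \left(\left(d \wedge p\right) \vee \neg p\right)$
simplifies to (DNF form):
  $p \wedge \neg d$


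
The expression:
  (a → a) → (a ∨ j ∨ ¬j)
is always true.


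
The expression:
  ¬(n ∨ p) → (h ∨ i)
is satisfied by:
  {i: True, n: True, p: True, h: True}
  {i: True, n: True, p: True, h: False}
  {i: True, n: True, h: True, p: False}
  {i: True, n: True, h: False, p: False}
  {i: True, p: True, h: True, n: False}
  {i: True, p: True, h: False, n: False}
  {i: True, p: False, h: True, n: False}
  {i: True, p: False, h: False, n: False}
  {n: True, p: True, h: True, i: False}
  {n: True, p: True, h: False, i: False}
  {n: True, h: True, p: False, i: False}
  {n: True, h: False, p: False, i: False}
  {p: True, h: True, n: False, i: False}
  {p: True, n: False, h: False, i: False}
  {h: True, n: False, p: False, i: False}


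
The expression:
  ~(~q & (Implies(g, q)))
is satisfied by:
  {q: True, g: True}
  {q: True, g: False}
  {g: True, q: False}


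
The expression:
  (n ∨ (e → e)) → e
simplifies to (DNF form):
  e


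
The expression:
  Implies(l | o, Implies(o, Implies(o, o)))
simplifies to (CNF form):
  True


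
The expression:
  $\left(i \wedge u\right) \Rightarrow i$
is always true.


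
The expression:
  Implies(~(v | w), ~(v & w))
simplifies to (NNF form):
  True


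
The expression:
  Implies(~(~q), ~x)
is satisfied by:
  {q: False, x: False}
  {x: True, q: False}
  {q: True, x: False}


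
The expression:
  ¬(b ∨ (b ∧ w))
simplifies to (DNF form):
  ¬b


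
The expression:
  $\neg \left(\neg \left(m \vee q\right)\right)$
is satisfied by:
  {q: True, m: True}
  {q: True, m: False}
  {m: True, q: False}


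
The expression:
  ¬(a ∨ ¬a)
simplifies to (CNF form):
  False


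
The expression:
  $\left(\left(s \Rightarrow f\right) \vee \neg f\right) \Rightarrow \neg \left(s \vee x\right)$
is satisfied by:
  {x: False, s: False}


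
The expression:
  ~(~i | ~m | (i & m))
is never true.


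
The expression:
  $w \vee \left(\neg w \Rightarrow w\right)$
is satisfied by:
  {w: True}


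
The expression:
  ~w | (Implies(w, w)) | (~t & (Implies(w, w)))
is always true.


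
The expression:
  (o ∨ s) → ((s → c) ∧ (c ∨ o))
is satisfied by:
  {c: True, s: False}
  {s: False, c: False}
  {s: True, c: True}


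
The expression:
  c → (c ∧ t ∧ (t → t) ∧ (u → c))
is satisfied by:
  {t: True, c: False}
  {c: False, t: False}
  {c: True, t: True}


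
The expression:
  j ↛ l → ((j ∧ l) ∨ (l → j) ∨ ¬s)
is always true.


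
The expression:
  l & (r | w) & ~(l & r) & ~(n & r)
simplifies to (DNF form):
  l & w & ~r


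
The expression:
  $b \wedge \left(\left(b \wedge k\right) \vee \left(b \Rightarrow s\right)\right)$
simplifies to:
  $b \wedge \left(k \vee s\right)$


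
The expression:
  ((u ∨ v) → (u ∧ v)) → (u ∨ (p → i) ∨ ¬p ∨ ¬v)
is always true.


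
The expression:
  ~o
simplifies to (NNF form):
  ~o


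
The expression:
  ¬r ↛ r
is always true.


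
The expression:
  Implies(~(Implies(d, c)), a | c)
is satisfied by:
  {a: True, c: True, d: False}
  {a: True, c: False, d: False}
  {c: True, a: False, d: False}
  {a: False, c: False, d: False}
  {a: True, d: True, c: True}
  {a: True, d: True, c: False}
  {d: True, c: True, a: False}


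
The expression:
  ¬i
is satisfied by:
  {i: False}


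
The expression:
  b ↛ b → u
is always true.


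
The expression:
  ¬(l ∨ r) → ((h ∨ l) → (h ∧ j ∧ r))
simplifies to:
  l ∨ r ∨ ¬h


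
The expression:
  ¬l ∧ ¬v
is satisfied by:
  {v: False, l: False}


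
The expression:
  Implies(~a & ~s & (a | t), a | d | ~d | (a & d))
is always true.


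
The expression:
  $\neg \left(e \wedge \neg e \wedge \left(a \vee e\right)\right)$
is always true.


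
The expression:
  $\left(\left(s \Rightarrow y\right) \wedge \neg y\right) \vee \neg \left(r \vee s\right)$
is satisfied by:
  {y: False, s: False, r: False}
  {r: True, y: False, s: False}
  {y: True, r: False, s: False}


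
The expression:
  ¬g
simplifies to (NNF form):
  ¬g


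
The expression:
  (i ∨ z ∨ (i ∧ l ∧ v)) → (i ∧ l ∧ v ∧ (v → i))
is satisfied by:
  {l: True, v: True, z: False, i: False}
  {l: True, z: False, v: False, i: False}
  {v: True, l: False, z: False, i: False}
  {l: False, z: False, v: False, i: False}
  {i: True, l: True, v: True, z: False}
  {i: True, l: True, v: True, z: True}


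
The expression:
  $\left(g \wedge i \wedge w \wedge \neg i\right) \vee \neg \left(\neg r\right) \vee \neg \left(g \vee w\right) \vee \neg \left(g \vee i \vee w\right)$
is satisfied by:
  {r: True, g: False, w: False}
  {r: True, w: True, g: False}
  {r: True, g: True, w: False}
  {r: True, w: True, g: True}
  {w: False, g: False, r: False}


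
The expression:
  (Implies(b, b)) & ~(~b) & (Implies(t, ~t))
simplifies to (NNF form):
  b & ~t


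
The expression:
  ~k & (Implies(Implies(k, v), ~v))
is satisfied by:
  {v: False, k: False}


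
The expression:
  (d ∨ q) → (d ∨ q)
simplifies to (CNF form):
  True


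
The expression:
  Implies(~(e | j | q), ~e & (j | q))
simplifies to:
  e | j | q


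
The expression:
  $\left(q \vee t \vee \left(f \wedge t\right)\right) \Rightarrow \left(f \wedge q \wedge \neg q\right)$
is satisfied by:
  {q: False, t: False}


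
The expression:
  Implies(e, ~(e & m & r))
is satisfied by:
  {m: False, e: False, r: False}
  {r: True, m: False, e: False}
  {e: True, m: False, r: False}
  {r: True, e: True, m: False}
  {m: True, r: False, e: False}
  {r: True, m: True, e: False}
  {e: True, m: True, r: False}


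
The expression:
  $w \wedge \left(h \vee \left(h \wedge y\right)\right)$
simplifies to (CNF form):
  $h \wedge w$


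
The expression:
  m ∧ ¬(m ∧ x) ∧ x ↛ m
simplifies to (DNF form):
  False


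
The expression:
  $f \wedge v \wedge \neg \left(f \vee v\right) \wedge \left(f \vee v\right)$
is never true.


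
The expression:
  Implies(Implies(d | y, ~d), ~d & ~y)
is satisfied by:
  {d: True, y: False}
  {y: False, d: False}
  {y: True, d: True}


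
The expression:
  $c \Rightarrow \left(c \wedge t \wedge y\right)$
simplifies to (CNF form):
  $\left(t \vee \neg c\right) \wedge \left(y \vee \neg c\right)$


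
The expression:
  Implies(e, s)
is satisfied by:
  {s: True, e: False}
  {e: False, s: False}
  {e: True, s: True}


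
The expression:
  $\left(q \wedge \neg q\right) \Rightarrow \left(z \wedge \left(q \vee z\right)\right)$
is always true.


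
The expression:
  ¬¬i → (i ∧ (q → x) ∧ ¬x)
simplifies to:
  (¬q ∧ ¬x) ∨ ¬i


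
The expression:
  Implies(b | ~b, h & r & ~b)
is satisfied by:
  {r: True, h: True, b: False}


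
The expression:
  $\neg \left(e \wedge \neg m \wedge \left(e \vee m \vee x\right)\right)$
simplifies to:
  $m \vee \neg e$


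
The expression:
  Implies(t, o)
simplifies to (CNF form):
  o | ~t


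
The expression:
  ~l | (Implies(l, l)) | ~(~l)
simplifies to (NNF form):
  True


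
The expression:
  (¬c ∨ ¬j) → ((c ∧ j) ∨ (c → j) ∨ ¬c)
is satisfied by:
  {j: True, c: False}
  {c: False, j: False}
  {c: True, j: True}


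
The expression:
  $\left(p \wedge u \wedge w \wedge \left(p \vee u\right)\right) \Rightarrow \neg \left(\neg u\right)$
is always true.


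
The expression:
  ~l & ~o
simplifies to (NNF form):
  ~l & ~o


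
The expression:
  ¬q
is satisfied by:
  {q: False}


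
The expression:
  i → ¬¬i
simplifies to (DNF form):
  True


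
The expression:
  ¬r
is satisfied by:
  {r: False}


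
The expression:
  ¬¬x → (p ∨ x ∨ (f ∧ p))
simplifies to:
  True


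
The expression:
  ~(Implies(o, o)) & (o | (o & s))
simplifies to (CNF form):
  False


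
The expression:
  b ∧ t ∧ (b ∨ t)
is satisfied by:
  {t: True, b: True}


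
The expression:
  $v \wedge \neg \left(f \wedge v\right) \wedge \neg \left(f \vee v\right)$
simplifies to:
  $\text{False}$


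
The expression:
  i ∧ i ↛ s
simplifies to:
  i ∧ ¬s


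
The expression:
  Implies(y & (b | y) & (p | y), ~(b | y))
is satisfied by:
  {y: False}


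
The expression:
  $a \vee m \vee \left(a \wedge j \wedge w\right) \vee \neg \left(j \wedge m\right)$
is always true.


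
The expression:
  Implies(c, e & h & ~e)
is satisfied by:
  {c: False}


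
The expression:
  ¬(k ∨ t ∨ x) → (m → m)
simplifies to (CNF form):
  True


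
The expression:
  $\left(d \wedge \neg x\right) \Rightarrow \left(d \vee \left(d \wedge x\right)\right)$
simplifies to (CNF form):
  $\text{True}$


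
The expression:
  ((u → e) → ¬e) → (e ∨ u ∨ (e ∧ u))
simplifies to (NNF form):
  e ∨ u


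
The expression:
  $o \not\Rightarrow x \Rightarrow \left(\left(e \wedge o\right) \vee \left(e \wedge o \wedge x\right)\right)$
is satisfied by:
  {x: True, e: True, o: False}
  {x: True, o: False, e: False}
  {e: True, o: False, x: False}
  {e: False, o: False, x: False}
  {x: True, e: True, o: True}
  {x: True, o: True, e: False}
  {e: True, o: True, x: False}


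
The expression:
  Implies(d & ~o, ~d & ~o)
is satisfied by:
  {o: True, d: False}
  {d: False, o: False}
  {d: True, o: True}


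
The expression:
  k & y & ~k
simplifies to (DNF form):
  False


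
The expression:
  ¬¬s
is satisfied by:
  {s: True}


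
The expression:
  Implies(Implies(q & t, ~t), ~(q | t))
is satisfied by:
  {t: False, q: False}
  {q: True, t: True}


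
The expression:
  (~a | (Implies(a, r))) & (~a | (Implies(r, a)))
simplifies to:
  r | ~a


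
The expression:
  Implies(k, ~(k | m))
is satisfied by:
  {k: False}


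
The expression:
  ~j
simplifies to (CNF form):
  ~j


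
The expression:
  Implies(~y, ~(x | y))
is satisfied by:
  {y: True, x: False}
  {x: False, y: False}
  {x: True, y: True}


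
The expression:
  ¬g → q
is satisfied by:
  {q: True, g: True}
  {q: True, g: False}
  {g: True, q: False}


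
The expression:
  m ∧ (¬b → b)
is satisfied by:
  {m: True, b: True}


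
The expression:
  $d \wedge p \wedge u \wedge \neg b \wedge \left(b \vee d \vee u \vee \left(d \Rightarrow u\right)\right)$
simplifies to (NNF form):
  $d \wedge p \wedge u \wedge \neg b$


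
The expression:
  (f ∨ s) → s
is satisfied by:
  {s: True, f: False}
  {f: False, s: False}
  {f: True, s: True}


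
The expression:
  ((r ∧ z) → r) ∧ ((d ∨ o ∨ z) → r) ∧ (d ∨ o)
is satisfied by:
  {r: True, d: True, o: True}
  {r: True, d: True, o: False}
  {r: True, o: True, d: False}


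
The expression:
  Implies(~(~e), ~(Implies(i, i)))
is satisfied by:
  {e: False}


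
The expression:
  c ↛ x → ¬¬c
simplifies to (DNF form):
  True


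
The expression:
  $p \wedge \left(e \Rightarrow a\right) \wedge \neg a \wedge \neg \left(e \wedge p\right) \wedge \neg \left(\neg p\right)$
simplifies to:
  $p \wedge \neg a \wedge \neg e$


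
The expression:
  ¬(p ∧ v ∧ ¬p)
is always true.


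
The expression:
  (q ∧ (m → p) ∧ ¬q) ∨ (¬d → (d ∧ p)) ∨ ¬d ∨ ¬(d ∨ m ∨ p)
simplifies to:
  True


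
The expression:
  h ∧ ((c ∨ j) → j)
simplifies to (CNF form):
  h ∧ (j ∨ ¬c)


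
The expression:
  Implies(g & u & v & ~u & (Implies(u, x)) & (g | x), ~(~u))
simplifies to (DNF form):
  True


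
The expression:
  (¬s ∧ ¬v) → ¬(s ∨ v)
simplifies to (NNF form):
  True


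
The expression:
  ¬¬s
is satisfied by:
  {s: True}


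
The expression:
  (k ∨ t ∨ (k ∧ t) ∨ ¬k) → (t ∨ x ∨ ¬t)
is always true.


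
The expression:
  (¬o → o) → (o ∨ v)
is always true.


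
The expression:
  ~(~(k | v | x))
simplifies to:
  k | v | x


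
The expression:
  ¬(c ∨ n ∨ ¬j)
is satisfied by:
  {j: True, n: False, c: False}


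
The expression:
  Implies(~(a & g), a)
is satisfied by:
  {a: True}


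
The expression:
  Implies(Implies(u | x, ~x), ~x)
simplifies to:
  True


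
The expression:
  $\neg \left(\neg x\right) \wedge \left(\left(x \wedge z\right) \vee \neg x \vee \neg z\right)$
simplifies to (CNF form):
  $x$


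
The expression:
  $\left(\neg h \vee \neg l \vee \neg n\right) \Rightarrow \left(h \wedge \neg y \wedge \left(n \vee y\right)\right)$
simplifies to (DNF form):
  $\left(h \wedge l \wedge n\right) \vee \left(h \wedge n \wedge \neg y\right)$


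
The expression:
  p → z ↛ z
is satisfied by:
  {p: False}


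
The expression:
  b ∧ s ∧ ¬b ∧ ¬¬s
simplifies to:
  False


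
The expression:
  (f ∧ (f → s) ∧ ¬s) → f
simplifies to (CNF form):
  True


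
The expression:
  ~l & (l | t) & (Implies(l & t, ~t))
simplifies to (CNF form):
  t & ~l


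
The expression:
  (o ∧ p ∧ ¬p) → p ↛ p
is always true.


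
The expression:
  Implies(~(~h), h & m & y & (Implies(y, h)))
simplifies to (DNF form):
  ~h | (m & y)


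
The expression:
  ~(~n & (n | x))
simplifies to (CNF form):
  n | ~x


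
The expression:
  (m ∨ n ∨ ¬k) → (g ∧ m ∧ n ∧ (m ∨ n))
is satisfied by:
  {g: True, k: True, m: False, n: False}
  {k: True, g: False, m: False, n: False}
  {n: True, g: True, k: True, m: True}
  {n: True, g: True, m: True, k: False}


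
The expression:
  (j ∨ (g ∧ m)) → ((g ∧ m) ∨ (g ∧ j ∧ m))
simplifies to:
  (g ∧ m) ∨ ¬j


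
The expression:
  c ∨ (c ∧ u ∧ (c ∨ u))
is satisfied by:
  {c: True}


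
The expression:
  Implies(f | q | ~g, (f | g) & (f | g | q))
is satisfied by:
  {g: True, f: True}
  {g: True, f: False}
  {f: True, g: False}


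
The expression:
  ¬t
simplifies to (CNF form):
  ¬t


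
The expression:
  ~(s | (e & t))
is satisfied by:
  {e: False, s: False, t: False}
  {t: True, e: False, s: False}
  {e: True, t: False, s: False}


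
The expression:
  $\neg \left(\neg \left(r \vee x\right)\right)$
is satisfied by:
  {r: True, x: True}
  {r: True, x: False}
  {x: True, r: False}


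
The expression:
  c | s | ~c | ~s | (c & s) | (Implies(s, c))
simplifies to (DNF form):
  True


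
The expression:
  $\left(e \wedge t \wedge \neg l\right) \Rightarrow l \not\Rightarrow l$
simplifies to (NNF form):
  $l \vee \neg e \vee \neg t$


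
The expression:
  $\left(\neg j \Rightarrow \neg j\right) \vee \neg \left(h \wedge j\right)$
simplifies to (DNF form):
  $\text{True}$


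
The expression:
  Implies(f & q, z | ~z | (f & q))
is always true.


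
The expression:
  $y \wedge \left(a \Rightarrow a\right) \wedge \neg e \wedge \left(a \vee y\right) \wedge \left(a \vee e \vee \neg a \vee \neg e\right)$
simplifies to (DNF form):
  $y \wedge \neg e$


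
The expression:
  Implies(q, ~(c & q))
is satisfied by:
  {c: False, q: False}
  {q: True, c: False}
  {c: True, q: False}


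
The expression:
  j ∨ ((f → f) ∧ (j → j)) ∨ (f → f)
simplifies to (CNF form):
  True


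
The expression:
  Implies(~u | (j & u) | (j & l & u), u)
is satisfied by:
  {u: True}


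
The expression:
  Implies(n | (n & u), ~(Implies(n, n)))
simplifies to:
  ~n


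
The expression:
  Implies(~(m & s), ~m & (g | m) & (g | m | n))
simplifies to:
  (m & s) | (g & ~m)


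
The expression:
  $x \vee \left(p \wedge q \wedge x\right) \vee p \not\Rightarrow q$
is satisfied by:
  {x: True, p: True, q: False}
  {x: True, q: False, p: False}
  {x: True, p: True, q: True}
  {x: True, q: True, p: False}
  {p: True, q: False, x: False}


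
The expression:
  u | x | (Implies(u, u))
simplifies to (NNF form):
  True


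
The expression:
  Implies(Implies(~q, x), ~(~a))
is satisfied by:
  {a: True, x: False, q: False}
  {a: True, q: True, x: False}
  {a: True, x: True, q: False}
  {a: True, q: True, x: True}
  {q: False, x: False, a: False}


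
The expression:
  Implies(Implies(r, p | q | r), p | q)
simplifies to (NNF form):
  p | q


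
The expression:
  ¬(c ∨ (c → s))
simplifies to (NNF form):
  False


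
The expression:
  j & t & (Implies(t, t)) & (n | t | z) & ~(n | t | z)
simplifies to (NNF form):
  False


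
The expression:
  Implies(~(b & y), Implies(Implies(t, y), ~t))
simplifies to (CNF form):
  b | ~t | ~y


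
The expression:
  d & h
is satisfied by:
  {h: True, d: True}


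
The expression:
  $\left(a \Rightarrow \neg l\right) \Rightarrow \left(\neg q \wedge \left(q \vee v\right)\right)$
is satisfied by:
  {v: True, l: True, a: True, q: False}
  {v: True, l: True, q: False, a: False}
  {v: True, a: True, q: False, l: False}
  {v: True, q: False, a: False, l: False}
  {l: True, a: True, q: False, v: False}
  {v: True, l: True, q: True, a: True}
  {l: True, q: True, a: True, v: False}


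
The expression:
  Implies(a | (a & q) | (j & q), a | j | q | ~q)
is always true.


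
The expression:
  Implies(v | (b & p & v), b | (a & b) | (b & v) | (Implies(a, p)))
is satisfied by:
  {b: True, p: True, v: False, a: False}
  {b: True, v: False, p: False, a: False}
  {p: True, b: False, v: False, a: False}
  {b: False, v: False, p: False, a: False}
  {a: True, b: True, p: True, v: False}
  {a: True, b: True, v: False, p: False}
  {a: True, p: True, b: False, v: False}
  {a: True, b: False, v: False, p: False}
  {b: True, v: True, p: True, a: False}
  {b: True, v: True, a: False, p: False}
  {v: True, p: True, a: False, b: False}
  {v: True, a: False, p: False, b: False}
  {b: True, v: True, a: True, p: True}
  {b: True, v: True, a: True, p: False}
  {v: True, a: True, p: True, b: False}


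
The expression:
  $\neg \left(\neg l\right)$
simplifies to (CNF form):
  $l$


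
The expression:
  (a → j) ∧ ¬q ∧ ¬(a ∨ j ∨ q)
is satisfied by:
  {q: False, j: False, a: False}


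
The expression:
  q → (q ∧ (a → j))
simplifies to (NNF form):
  j ∨ ¬a ∨ ¬q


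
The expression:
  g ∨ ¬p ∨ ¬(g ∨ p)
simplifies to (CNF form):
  g ∨ ¬p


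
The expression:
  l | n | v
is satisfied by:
  {v: True, n: True, l: True}
  {v: True, n: True, l: False}
  {v: True, l: True, n: False}
  {v: True, l: False, n: False}
  {n: True, l: True, v: False}
  {n: True, l: False, v: False}
  {l: True, n: False, v: False}


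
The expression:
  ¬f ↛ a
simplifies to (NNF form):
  ¬a ∧ ¬f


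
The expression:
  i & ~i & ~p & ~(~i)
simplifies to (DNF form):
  False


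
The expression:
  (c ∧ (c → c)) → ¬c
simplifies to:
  ¬c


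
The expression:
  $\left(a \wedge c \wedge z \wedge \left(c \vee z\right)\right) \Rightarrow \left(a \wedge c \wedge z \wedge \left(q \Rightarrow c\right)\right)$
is always true.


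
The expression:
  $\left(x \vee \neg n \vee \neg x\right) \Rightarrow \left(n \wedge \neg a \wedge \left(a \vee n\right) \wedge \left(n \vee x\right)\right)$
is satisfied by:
  {n: True, a: False}


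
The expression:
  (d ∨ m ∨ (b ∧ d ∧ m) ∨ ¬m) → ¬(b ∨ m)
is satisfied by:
  {b: False, m: False}


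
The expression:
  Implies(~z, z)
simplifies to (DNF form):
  z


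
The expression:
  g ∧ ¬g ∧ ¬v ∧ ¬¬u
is never true.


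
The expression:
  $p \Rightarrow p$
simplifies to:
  $\text{True}$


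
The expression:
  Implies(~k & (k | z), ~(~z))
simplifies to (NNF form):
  True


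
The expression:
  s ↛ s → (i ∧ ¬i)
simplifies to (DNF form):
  True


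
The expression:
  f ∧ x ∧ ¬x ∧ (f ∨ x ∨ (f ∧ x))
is never true.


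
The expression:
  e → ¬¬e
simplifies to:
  True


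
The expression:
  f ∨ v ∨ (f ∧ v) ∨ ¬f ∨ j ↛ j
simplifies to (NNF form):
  True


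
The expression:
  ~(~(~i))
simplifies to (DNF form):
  ~i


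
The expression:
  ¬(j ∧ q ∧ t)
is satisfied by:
  {t: False, j: False, q: False}
  {q: True, t: False, j: False}
  {j: True, t: False, q: False}
  {q: True, j: True, t: False}
  {t: True, q: False, j: False}
  {q: True, t: True, j: False}
  {j: True, t: True, q: False}


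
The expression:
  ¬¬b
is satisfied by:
  {b: True}


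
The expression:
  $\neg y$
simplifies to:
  $\neg y$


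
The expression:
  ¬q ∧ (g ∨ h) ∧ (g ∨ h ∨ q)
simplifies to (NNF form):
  ¬q ∧ (g ∨ h)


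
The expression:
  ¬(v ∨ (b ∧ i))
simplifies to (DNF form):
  (¬b ∧ ¬v) ∨ (¬i ∧ ¬v)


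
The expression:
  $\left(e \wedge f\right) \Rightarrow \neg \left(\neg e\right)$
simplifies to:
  $\text{True}$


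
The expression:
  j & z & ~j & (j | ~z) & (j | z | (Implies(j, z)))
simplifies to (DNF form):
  False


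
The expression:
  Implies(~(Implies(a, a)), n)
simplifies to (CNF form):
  True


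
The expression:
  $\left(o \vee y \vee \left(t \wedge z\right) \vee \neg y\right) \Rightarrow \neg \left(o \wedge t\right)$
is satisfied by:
  {o: False, t: False}
  {t: True, o: False}
  {o: True, t: False}


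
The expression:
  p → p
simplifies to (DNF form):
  True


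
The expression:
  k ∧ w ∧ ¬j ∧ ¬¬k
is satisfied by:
  {w: True, k: True, j: False}


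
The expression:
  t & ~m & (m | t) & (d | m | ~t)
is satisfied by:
  {t: True, d: True, m: False}


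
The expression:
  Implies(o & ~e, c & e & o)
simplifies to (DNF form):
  e | ~o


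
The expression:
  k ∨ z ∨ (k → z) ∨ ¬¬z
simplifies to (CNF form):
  True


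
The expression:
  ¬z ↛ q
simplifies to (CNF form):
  q ∨ ¬z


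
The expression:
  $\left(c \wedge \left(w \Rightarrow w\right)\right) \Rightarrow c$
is always true.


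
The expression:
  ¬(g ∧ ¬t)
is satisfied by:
  {t: True, g: False}
  {g: False, t: False}
  {g: True, t: True}


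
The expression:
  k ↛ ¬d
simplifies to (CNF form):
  d ∧ k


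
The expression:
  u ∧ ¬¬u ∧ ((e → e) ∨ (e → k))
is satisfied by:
  {u: True}


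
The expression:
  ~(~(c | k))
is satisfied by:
  {k: True, c: True}
  {k: True, c: False}
  {c: True, k: False}


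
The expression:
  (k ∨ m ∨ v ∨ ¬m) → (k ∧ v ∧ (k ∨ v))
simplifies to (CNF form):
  k ∧ v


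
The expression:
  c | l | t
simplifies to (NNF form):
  c | l | t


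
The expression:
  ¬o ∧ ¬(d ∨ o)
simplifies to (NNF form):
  ¬d ∧ ¬o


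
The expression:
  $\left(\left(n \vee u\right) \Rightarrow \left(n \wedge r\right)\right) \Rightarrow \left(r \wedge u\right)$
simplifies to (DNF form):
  $u \vee \left(n \wedge \neg r\right)$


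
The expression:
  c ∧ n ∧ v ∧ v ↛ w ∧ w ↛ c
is never true.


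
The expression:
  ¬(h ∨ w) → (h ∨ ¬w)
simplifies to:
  True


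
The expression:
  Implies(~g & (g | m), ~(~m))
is always true.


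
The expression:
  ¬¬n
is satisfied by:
  {n: True}


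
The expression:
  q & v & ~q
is never true.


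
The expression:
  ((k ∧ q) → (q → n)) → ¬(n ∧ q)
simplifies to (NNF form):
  ¬n ∨ ¬q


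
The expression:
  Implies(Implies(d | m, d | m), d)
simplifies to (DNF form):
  d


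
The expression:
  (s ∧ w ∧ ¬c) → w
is always true.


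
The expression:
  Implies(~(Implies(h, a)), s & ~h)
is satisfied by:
  {a: True, h: False}
  {h: False, a: False}
  {h: True, a: True}


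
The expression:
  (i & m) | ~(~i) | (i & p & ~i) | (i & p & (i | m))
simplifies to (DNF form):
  i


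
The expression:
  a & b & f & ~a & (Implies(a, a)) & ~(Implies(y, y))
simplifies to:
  False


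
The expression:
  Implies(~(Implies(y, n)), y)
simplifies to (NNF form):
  True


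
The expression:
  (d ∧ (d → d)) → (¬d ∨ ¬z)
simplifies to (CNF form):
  ¬d ∨ ¬z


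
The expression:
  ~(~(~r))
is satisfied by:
  {r: False}


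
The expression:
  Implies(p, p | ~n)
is always true.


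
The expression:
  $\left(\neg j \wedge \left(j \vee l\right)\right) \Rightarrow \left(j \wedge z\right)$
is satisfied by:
  {j: True, l: False}
  {l: False, j: False}
  {l: True, j: True}
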